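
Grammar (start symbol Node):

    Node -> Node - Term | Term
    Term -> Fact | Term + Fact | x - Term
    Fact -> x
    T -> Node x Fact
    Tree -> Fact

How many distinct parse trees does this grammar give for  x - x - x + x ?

7

Parse trees for x - x - x + x:
  [Node [Node [Term [Fact x]]] - [Term [Term x - [Term [Fact x]]] + [Fact x]]]
  [Node [Node [Term [Fact x]]] - [Term x - [Term [Term [Fact x]] + [Fact x]]]]
  [Node [Node [Node [Term [Fact x]]] - [Term [Fact x]]] - [Term [Term [Fact x]] + [Fact x]]]
  [Node [Node [Term x - [Term [Fact x]]]] - [Term [Term [Fact x]] + [Fact x]]]
  [Node [Term [Term x - [Term x - [Term [Fact x]]]] + [Fact x]]]
  [Node [Term x - [Term [Term x - [Term [Fact x]]] + [Fact x]]]]
  [Node [Term x - [Term x - [Term [Term [Fact x]] + [Fact x]]]]]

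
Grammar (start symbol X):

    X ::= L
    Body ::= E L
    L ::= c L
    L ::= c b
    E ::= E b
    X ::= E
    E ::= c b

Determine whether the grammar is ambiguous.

Witness: c b

Derivation 1: X ⇒ L ⇒ c b
Derivation 2: X ⇒ E ⇒ c b

Two distinct leftmost derivations for the same string.

Ambiguous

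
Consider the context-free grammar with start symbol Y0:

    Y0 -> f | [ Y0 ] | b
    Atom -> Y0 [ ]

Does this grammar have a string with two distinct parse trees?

Unambiguous

Only Y0 is reachable from Y0; ignoring the rest: Each string is a nest of matched brackets around a single atom. An opening bracket forces the recursive rule; an atom forces the base rule.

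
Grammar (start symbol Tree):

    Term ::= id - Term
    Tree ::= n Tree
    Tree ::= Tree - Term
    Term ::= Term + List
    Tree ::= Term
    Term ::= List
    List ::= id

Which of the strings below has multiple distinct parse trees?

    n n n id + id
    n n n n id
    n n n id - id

n n n id - id

n n n id + id: 1 tree
n n n n id: 1 tree
n n n id - id: 5 trees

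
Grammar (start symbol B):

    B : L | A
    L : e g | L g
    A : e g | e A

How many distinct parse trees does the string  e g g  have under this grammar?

Parse trees for e g g:
  [B [L [L e g] g]]

1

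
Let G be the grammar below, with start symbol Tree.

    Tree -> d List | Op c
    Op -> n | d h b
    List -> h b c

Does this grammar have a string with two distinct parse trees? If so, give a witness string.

Ambiguous

Witness: d h b c

Derivation 1: Tree ⇒ d List ⇒ d h b c
Derivation 2: Tree ⇒ Op c ⇒ d h b c

Two distinct leftmost derivations for the same string.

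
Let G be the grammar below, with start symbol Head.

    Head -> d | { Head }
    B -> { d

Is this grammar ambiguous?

Unambiguous

(B is unreachable from Head, so its rules don't affect L(Head).) L(Head) is { openⁿ atom closeⁿ : n ≥ 0 }. The bracket depth fixes n, and the derivation is forced at every step.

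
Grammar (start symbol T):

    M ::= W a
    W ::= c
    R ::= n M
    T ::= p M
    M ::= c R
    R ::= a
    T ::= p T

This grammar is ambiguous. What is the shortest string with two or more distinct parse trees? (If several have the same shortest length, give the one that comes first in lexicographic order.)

p c a

length 3: p c a has 2 parse trees

Two derivations of p c a:
  T ⇒ p M ⇒ p W a ⇒ p c a
  T ⇒ p M ⇒ p c R ⇒ p c a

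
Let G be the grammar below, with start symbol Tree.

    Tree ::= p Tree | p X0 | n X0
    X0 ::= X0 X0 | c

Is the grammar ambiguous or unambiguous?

Ambiguous

Witness: n c c c

Derivation 1: Tree ⇒ n X0 ⇒ n X0 X0 ⇒ n X0 X0 X0 ⇒ n c X0 X0 ⇒ n c c X0 ⇒ n c c c
Derivation 2: Tree ⇒ n X0 ⇒ n X0 X0 ⇒ n c X0 ⇒ n c X0 X0 ⇒ n c c X0 ⇒ n c c c

Two distinct leftmost derivations for the same string.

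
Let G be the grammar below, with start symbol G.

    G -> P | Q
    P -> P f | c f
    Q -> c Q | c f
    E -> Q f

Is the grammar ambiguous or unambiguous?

Witness: c f

Derivation 1: G ⇒ P ⇒ c f
Derivation 2: G ⇒ Q ⇒ c f

Two distinct leftmost derivations for the same string.

Ambiguous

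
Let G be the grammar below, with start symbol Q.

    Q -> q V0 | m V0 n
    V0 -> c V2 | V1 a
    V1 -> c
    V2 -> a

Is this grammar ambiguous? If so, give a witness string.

Ambiguous

Witness: q c a

Derivation 1: Q ⇒ q V0 ⇒ q c V2 ⇒ q c a
Derivation 2: Q ⇒ q V0 ⇒ q V1 a ⇒ q c a

Two distinct leftmost derivations for the same string.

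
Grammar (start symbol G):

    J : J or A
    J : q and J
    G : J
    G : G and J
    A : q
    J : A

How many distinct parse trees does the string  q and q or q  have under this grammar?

3

Parse trees for q and q or q:
  [G [J [J q and [J [A q]]] or [A q]]]
  [G [J q and [J [J [A q]] or [A q]]]]
  [G [G [J [A q]]] and [J [J [A q]] or [A q]]]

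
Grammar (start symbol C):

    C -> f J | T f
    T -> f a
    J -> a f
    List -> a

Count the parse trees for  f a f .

Parse trees for f a f:
  [C f [J a f]]
  [C [T f a] f]

2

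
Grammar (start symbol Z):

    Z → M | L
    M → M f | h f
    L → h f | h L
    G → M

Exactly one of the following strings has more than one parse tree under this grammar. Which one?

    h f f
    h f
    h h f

h f f: 1 tree
h f: 2 trees
h h f: 1 tree

h f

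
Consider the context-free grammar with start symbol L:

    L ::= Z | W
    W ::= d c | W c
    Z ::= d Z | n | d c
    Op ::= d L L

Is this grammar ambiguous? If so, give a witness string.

Witness: d c

Derivation 1: L ⇒ Z ⇒ d c
Derivation 2: L ⇒ W ⇒ d c

Two distinct leftmost derivations for the same string.

Ambiguous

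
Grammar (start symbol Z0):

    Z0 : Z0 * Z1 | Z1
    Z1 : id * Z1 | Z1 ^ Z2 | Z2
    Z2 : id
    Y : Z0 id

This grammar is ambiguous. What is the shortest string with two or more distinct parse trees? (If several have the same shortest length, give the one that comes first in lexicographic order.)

id * id

length 1: no string has ≥2 trees
length 3: id * id has 2 parse trees

Two derivations of id * id:
  Z0 ⇒ Z0 * Z1 ⇒ Z1 * Z1 ⇒ Z2 * Z1 ⇒ id * Z1 ⇒ id * Z2 ⇒ id * id
  Z0 ⇒ Z1 ⇒ id * Z1 ⇒ id * Z2 ⇒ id * id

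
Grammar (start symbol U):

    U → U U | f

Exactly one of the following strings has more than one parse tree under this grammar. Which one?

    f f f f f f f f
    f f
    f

f f f f f f f f

f f f f f f f f: 429 trees
f f: 1 tree
f: 1 tree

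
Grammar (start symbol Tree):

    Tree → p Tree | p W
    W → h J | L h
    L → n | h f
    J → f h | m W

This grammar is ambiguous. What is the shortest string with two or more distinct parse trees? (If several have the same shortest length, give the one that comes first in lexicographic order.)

length 3: no string has ≥2 trees
length 4: p h f h has 2 parse trees

Two derivations of p h f h:
  Tree ⇒ p W ⇒ p h J ⇒ p h f h
  Tree ⇒ p W ⇒ p L h ⇒ p h f h

p h f h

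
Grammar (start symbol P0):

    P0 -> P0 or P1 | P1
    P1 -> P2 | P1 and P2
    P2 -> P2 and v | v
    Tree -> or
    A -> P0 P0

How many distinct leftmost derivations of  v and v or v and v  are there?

4

Parse trees for v and v or v and v:
  [P0 [P0 [P1 [P2 [P2 v] and v]]] or [P1 [P2 [P2 v] and v]]]
  [P0 [P0 [P1 [P2 [P2 v] and v]]] or [P1 [P1 [P2 v]] and [P2 v]]]
  [P0 [P0 [P1 [P1 [P2 v]] and [P2 v]]] or [P1 [P2 [P2 v] and v]]]
  [P0 [P0 [P1 [P1 [P2 v]] and [P2 v]]] or [P1 [P1 [P2 v]] and [P2 v]]]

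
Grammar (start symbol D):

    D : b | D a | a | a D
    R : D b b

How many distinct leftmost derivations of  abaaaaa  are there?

6

Parse trees for abaaaaa:
  [D [D [D [D [D [D a [D b]] a] a] a] a] a]
  [D [D [D [D [D a [D [D b] a]] a] a] a] a]
  [D [D [D [D a [D [D [D b] a] a]] a] a] a]
  [D [D [D a [D [D [D [D b] a] a] a]] a] a]
  [D [D a [D [D [D [D [D b] a] a] a] a]] a]
  [D a [D [D [D [D [D [D b] a] a] a] a] a]]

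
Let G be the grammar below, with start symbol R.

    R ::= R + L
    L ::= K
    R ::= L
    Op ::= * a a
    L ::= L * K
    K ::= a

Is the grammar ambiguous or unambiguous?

(Op is unreachable from R, so its rules don't affect L(R).) This is a standard precedence ladder (R over L over K), with each level left-recursive on its own operator ('+' at R, '*' at L). That structure is LR(1), hence unambiguous.

Unambiguous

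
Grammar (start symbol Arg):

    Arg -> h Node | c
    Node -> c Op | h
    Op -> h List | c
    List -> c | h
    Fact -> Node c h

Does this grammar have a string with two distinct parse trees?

Only Arg, Node, Op, List are reachable from Arg; ignoring the rest: Restricted to the reachable nonterminals, every rule has the form A → t or A → t B, and no two rules for the same A share a first terminal. The grammar encodes a DFA — one run per string.

Unambiguous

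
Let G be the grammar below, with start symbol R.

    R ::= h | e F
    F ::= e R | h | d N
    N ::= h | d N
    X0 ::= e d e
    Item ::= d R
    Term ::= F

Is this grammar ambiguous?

Only R, F, N are reachable from R; ignoring the rest: Each reachable nonterminal has at most one production per leading terminal, and all productions are right-linear; the derivation is determined token-by-token.

Unambiguous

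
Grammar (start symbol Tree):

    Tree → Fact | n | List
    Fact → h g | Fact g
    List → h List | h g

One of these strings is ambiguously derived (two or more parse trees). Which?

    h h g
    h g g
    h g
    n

h g

h h g: 1 tree
h g g: 1 tree
h g: 2 trees
n: 1 tree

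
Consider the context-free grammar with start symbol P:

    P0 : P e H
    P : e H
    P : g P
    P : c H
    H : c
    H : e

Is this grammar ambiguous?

Only P, H are reachable from P; ignoring the rest: Restricted to the reachable nonterminals, every rule has the form A → t or A → t B, and no two rules for the same A share a first terminal. The grammar encodes a DFA — one run per string.

Unambiguous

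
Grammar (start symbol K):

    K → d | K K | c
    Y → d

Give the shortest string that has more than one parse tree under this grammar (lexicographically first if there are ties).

length 1: no string has ≥2 trees
length 2: no string has ≥2 trees
length 3: c c c has 2 parse trees

Two derivations of c c c:
  K ⇒ K K ⇒ K K K ⇒ c K K ⇒ c c K ⇒ c c c
  K ⇒ K K ⇒ c K ⇒ c K K ⇒ c c K ⇒ c c c

c c c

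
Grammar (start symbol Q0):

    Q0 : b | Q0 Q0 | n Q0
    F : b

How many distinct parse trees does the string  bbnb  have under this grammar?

Parse trees for bbnb:
  [Q0 [Q0 b] [Q0 [Q0 b] [Q0 n [Q0 b]]]]
  [Q0 [Q0 [Q0 b] [Q0 b]] [Q0 n [Q0 b]]]

2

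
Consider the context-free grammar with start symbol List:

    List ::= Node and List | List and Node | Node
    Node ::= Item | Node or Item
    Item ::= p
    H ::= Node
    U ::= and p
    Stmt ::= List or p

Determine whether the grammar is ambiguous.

Witness: p and p

Derivation 1: List ⇒ Node and List ⇒ Item and List ⇒ p and List ⇒ p and Node ⇒ p and Item ⇒ p and p
Derivation 2: List ⇒ List and Node ⇒ Node and Node ⇒ Item and Node ⇒ p and Node ⇒ p and Item ⇒ p and p

Two distinct leftmost derivations for the same string.

Ambiguous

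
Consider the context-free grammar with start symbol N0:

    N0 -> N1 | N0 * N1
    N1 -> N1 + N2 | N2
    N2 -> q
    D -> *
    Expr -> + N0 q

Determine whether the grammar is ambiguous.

Unambiguous

(D, Expr are unreachable from N0, so their rules don't affect L(N0).) The grammar is stratified — N0 handles '*' (left-recursive), N1 handles '+', N2 atoms. Each operator has a fixed associativity and precedence level, so every string has one parse.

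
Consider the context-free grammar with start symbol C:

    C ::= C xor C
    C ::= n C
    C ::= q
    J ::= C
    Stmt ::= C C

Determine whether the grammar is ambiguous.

Ambiguous

Witness: n q xor q

Derivation 1: C ⇒ C xor C ⇒ n C xor C ⇒ n q xor C ⇒ n q xor q
Derivation 2: C ⇒ n C ⇒ n C xor C ⇒ n q xor C ⇒ n q xor q

Two distinct leftmost derivations for the same string.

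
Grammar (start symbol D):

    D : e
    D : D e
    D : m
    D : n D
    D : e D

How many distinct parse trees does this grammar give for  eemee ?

Parse trees for eemee:
  [D [D [D e [D e [D m]]] e] e]
  [D [D e [D [D e [D m]] e]] e]
  [D [D e [D e [D [D m] e]]] e]
  [D e [D [D [D e [D m]] e] e]]
  [D e [D [D e [D [D m] e]] e]]
  [D e [D e [D [D [D m] e] e]]]

6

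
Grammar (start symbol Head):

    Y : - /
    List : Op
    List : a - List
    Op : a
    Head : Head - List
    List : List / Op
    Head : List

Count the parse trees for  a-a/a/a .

Parse trees for a-a/a/a:
  [Head [Head [List [Op a]]] - [List [List [List [Op a]] / [Op a]] / [Op a]]]
  [Head [List a - [List [List [List [Op a]] / [Op a]] / [Op a]]]]
  [Head [List [List a - [List [List [Op a]] / [Op a]]] / [Op a]]]
  [Head [List [List [List a - [List [Op a]]] / [Op a]] / [Op a]]]

4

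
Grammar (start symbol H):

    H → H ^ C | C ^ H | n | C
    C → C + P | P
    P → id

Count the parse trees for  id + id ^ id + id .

2

Parse trees for id + id ^ id + id:
  [H [H [C [C [P id]] + [P id]]] ^ [C [C [P id]] + [P id]]]
  [H [C [C [P id]] + [P id]] ^ [H [C [C [P id]] + [P id]]]]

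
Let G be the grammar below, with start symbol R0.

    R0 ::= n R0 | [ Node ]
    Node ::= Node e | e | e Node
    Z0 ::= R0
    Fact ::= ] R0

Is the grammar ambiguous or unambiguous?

Ambiguous

Witness: [ e e ]

Derivation 1: R0 ⇒ [ Node ] ⇒ [ Node e ] ⇒ [ e e ]
Derivation 2: R0 ⇒ [ Node ] ⇒ [ e Node ] ⇒ [ e e ]

Two distinct leftmost derivations for the same string.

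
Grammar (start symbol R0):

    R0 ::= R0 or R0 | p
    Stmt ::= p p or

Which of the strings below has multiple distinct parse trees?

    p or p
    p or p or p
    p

p or p: 1 tree
p or p or p: 2 trees
p: 1 tree

p or p or p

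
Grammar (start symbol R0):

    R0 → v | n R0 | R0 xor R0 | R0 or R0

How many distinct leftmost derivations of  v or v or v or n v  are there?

Parse trees for v or v or v or n v:
  [R0 [R0 v] or [R0 [R0 v] or [R0 [R0 v] or [R0 n [R0 v]]]]]
  [R0 [R0 v] or [R0 [R0 [R0 v] or [R0 v]] or [R0 n [R0 v]]]]
  [R0 [R0 [R0 v] or [R0 v]] or [R0 [R0 v] or [R0 n [R0 v]]]]
  [R0 [R0 [R0 v] or [R0 [R0 v] or [R0 v]]] or [R0 n [R0 v]]]
  [R0 [R0 [R0 [R0 v] or [R0 v]] or [R0 v]] or [R0 n [R0 v]]]

5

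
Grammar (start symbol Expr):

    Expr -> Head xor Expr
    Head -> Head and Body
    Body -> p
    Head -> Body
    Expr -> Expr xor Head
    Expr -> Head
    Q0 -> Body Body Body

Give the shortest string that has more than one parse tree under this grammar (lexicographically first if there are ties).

p xor p

length 1: no string has ≥2 trees
length 3: p xor p has 2 parse trees

Two derivations of p xor p:
  Expr ⇒ Head xor Expr ⇒ Body xor Expr ⇒ p xor Expr ⇒ p xor Head ⇒ p xor Body ⇒ p xor p
  Expr ⇒ Expr xor Head ⇒ Head xor Head ⇒ Body xor Head ⇒ p xor Head ⇒ p xor Body ⇒ p xor p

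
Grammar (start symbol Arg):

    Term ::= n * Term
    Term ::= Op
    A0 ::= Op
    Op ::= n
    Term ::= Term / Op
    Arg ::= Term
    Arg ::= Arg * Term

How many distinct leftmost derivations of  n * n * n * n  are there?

8

Parse trees for n * n * n * n:
  [Arg [Term n * [Term n * [Term n * [Term [Op n]]]]]]
  [Arg [Arg [Term [Op n]]] * [Term n * [Term n * [Term [Op n]]]]]
  [Arg [Arg [Term n * [Term [Op n]]]] * [Term n * [Term [Op n]]]]
  [Arg [Arg [Arg [Term [Op n]]] * [Term [Op n]]] * [Term n * [Term [Op n]]]]
  [Arg [Arg [Term n * [Term n * [Term [Op n]]]]] * [Term [Op n]]]
  [Arg [Arg [Arg [Term [Op n]]] * [Term n * [Term [Op n]]]] * [Term [Op n]]]
  [Arg [Arg [Arg [Term n * [Term [Op n]]]] * [Term [Op n]]] * [Term [Op n]]]
  [Arg [Arg [Arg [Arg [Term [Op n]]] * [Term [Op n]]] * [Term [Op n]]] * [Term [Op n]]]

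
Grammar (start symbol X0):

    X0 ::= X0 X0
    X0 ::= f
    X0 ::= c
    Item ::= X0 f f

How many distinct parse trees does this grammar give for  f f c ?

2

Parse trees for f f c:
  [X0 [X0 f] [X0 [X0 f] [X0 c]]]
  [X0 [X0 [X0 f] [X0 f]] [X0 c]]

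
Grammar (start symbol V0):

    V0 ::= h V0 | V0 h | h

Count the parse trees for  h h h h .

Parse trees for h h h h:
  [V0 h [V0 h [V0 h [V0 h]]]]
  [V0 h [V0 h [V0 [V0 h] h]]]
  [V0 h [V0 [V0 h [V0 h]] h]]
  [V0 h [V0 [V0 [V0 h] h] h]]
  [V0 [V0 h [V0 h [V0 h]]] h]
  [V0 [V0 h [V0 [V0 h] h]] h]
  [V0 [V0 [V0 h [V0 h]] h] h]
  [V0 [V0 [V0 [V0 h] h] h] h]

8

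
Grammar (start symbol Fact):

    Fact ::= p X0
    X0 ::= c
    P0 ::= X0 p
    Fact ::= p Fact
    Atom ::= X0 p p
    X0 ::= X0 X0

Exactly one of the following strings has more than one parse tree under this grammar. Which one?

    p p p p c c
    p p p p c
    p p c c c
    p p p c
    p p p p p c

p p p p c c: 1 tree
p p p p c: 1 tree
p p c c c: 2 trees
p p p c: 1 tree
p p p p p c: 1 tree

p p c c c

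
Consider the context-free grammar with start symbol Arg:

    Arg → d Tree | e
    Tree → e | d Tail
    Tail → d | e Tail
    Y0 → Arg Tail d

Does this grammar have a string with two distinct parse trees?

(Y0 is unreachable from Arg, so its rules don't affect L(Arg).) Each reachable nonterminal has at most one production per leading terminal, and all productions are right-linear; the derivation is determined token-by-token.

Unambiguous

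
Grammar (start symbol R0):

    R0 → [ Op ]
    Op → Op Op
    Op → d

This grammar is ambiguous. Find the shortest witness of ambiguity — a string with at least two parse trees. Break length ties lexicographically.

length 3: no string has ≥2 trees
length 4: no string has ≥2 trees
length 5: [ d d d ] has 2 parse trees

Two derivations of [ d d d ]:
  R0 ⇒ [ Op ] ⇒ [ Op Op ] ⇒ [ Op Op Op ] ⇒ [ d Op Op ] ⇒ [ d d Op ] ⇒ [ d d d ]
  R0 ⇒ [ Op ] ⇒ [ Op Op ] ⇒ [ d Op ] ⇒ [ d Op Op ] ⇒ [ d d Op ] ⇒ [ d d d ]

[ d d d ]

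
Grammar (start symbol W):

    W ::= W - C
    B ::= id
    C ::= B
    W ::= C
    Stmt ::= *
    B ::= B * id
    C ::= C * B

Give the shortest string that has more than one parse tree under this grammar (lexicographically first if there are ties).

length 1: no string has ≥2 trees
length 3: id * id has 2 parse trees

Two derivations of id * id:
  W ⇒ C ⇒ B ⇒ B * id ⇒ id * id
  W ⇒ C ⇒ C * B ⇒ B * B ⇒ id * B ⇒ id * id

id * id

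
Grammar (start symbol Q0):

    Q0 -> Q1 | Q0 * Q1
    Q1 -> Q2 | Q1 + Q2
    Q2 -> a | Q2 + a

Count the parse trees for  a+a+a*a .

Parse trees for a+a+a*a:
  [Q0 [Q0 [Q1 [Q2 [Q2 [Q2 a] + a] + a]]] * [Q1 [Q2 a]]]
  [Q0 [Q0 [Q1 [Q1 [Q2 a]] + [Q2 [Q2 a] + a]]] * [Q1 [Q2 a]]]
  [Q0 [Q0 [Q1 [Q1 [Q2 [Q2 a] + a]] + [Q2 a]]] * [Q1 [Q2 a]]]
  [Q0 [Q0 [Q1 [Q1 [Q1 [Q2 a]] + [Q2 a]] + [Q2 a]]] * [Q1 [Q2 a]]]

4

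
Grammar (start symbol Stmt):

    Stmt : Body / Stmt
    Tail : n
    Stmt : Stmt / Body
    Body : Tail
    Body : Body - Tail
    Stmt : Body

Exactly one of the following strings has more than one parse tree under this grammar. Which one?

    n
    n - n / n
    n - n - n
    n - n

n: 1 tree
n - n / n: 2 trees
n - n - n: 1 tree
n - n: 1 tree

n - n / n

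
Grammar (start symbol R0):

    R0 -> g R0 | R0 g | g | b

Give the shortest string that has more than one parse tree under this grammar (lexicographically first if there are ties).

length 1: no string has ≥2 trees
length 2: g g has 2 parse trees

Two derivations of g g:
  R0 ⇒ g R0 ⇒ g g
  R0 ⇒ R0 g ⇒ g g

g g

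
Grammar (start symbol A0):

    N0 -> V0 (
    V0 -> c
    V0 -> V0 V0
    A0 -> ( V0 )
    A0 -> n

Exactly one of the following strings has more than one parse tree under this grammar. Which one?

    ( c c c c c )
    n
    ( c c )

( c c c c c ): 14 trees
n: 1 tree
( c c ): 1 tree

( c c c c c )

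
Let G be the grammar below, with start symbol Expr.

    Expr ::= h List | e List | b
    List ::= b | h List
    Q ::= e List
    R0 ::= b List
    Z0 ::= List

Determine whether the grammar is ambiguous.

Only Expr, List are reachable from Expr; ignoring the rest: Restricted to the reachable nonterminals, every rule has the form A → t or A → t B, and no two rules for the same A share a first terminal. The grammar encodes a DFA — one run per string.

Unambiguous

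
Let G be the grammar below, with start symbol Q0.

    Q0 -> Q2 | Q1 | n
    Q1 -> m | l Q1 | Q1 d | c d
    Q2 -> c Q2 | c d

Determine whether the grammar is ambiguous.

Ambiguous

Witness: c d

Derivation 1: Q0 ⇒ Q2 ⇒ c d
Derivation 2: Q0 ⇒ Q1 ⇒ c d

Two distinct leftmost derivations for the same string.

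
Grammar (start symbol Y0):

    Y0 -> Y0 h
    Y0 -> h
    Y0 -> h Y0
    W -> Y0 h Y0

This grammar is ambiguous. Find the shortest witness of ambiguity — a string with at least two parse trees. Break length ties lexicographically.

length 1: no string has ≥2 trees
length 2: h h has 2 parse trees

Two derivations of h h:
  Y0 ⇒ Y0 h ⇒ h h
  Y0 ⇒ h Y0 ⇒ h h

h h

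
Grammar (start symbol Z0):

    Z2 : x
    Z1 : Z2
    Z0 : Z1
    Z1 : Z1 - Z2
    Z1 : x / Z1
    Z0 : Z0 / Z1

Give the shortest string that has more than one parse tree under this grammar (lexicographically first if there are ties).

length 1: no string has ≥2 trees
length 3: x / x has 2 parse trees

Two derivations of x / x:
  Z0 ⇒ Z1 ⇒ x / Z1 ⇒ x / Z2 ⇒ x / x
  Z0 ⇒ Z0 / Z1 ⇒ Z1 / Z1 ⇒ Z2 / Z1 ⇒ x / Z1 ⇒ x / Z2 ⇒ x / x

x / x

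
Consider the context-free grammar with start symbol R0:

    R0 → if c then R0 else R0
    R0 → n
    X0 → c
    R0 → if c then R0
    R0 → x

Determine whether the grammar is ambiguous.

Witness: if c then if c then n else n

Derivation 1: R0 ⇒ if c then R0 else R0 ⇒ if c then if c then R0 else R0 ⇒ if c then if c then n else R0 ⇒ if c then if c then n else n
Derivation 2: R0 ⇒ if c then R0 ⇒ if c then if c then R0 else R0 ⇒ if c then if c then n else R0 ⇒ if c then if c then n else n

Two distinct leftmost derivations for the same string.

Ambiguous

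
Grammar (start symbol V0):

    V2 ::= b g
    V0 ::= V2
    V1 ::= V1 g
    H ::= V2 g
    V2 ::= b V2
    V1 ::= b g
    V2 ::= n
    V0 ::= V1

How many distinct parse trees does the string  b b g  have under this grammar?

1

Parse trees for b b g:
  [V0 [V2 b [V2 b g]]]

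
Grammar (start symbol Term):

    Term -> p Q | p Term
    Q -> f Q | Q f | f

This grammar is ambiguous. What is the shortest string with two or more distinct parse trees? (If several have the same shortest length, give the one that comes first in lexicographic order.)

p f f

length 2: no string has ≥2 trees
length 3: p f f has 2 parse trees

Two derivations of p f f:
  Term ⇒ p Q ⇒ p f Q ⇒ p f f
  Term ⇒ p Q ⇒ p Q f ⇒ p f f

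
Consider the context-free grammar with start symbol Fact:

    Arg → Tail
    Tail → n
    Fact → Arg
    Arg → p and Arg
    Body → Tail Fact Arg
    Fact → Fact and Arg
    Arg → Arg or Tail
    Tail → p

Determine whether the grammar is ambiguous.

Ambiguous

Witness: p and n

Derivation 1: Fact ⇒ Arg ⇒ p and Arg ⇒ p and Tail ⇒ p and n
Derivation 2: Fact ⇒ Fact and Arg ⇒ Arg and Arg ⇒ Tail and Arg ⇒ p and Arg ⇒ p and Tail ⇒ p and n

Two distinct leftmost derivations for the same string.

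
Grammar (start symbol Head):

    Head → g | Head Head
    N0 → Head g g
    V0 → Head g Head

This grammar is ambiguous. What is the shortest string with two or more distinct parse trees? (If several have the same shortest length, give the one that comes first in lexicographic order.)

length 1: no string has ≥2 trees
length 2: no string has ≥2 trees
length 3: g g g has 2 parse trees

Two derivations of g g g:
  Head ⇒ Head Head ⇒ g Head ⇒ g Head Head ⇒ g g Head ⇒ g g g
  Head ⇒ Head Head ⇒ Head Head Head ⇒ g Head Head ⇒ g g Head ⇒ g g g

g g g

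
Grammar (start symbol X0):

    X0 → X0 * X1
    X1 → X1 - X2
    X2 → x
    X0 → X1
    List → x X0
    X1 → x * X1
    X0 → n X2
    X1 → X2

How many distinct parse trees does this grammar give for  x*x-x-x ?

Parse trees for x*x-x-x:
  [X0 [X0 [X1 [X2 x]]] * [X1 [X1 [X1 [X2 x]] - [X2 x]] - [X2 x]]]
  [X0 [X1 [X1 [X1 x * [X1 [X2 x]]] - [X2 x]] - [X2 x]]]
  [X0 [X1 [X1 x * [X1 [X1 [X2 x]] - [X2 x]]] - [X2 x]]]
  [X0 [X1 x * [X1 [X1 [X1 [X2 x]] - [X2 x]] - [X2 x]]]]

4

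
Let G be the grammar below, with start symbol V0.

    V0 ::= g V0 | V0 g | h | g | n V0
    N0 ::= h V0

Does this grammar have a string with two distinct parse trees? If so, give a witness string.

Witness: g g

Derivation 1: V0 ⇒ g V0 ⇒ g g
Derivation 2: V0 ⇒ V0 g ⇒ g g

Two distinct leftmost derivations for the same string.

Ambiguous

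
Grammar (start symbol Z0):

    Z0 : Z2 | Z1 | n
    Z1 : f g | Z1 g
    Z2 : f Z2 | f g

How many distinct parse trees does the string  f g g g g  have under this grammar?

Parse trees for f g g g g:
  [Z0 [Z1 [Z1 [Z1 [Z1 f g] g] g] g]]

1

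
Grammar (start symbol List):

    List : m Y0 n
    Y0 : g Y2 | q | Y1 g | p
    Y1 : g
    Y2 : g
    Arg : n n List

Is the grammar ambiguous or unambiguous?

Ambiguous

Witness: m g g n

Derivation 1: List ⇒ m Y0 n ⇒ m g Y2 n ⇒ m g g n
Derivation 2: List ⇒ m Y0 n ⇒ m Y1 g n ⇒ m g g n

Two distinct leftmost derivations for the same string.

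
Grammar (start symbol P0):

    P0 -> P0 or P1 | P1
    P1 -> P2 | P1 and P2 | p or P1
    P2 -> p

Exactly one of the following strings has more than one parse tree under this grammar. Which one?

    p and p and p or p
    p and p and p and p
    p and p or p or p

p and p or p or p

p and p and p or p: 1 tree
p and p and p and p: 1 tree
p and p or p or p: 2 trees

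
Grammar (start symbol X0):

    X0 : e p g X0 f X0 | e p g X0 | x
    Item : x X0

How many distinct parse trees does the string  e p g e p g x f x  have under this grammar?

2

Parse trees for e p g e p g x f x:
  [X0 e p g [X0 e p g [X0 x]] f [X0 x]]
  [X0 e p g [X0 e p g [X0 x] f [X0 x]]]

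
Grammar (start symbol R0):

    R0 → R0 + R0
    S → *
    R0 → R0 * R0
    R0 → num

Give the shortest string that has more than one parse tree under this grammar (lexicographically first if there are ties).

num * num * num

length 1: no string has ≥2 trees
length 3: no string has ≥2 trees
length 5: num * num * num has 2 parse trees

Two derivations of num * num * num:
  R0 ⇒ R0 * R0 ⇒ R0 * R0 * R0 ⇒ num * R0 * R0 ⇒ num * num * R0 ⇒ num * num * num
  R0 ⇒ R0 * R0 ⇒ num * R0 ⇒ num * R0 * R0 ⇒ num * num * R0 ⇒ num * num * num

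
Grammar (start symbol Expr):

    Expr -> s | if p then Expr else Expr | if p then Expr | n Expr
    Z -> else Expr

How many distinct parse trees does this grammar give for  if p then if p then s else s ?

2

Parse trees for if p then if p then s else s:
  [Expr if p then [Expr if p then [Expr s]] else [Expr s]]
  [Expr if p then [Expr if p then [Expr s] else [Expr s]]]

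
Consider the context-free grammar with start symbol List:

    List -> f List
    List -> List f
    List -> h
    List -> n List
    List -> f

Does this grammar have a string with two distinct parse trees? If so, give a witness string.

Witness: f f

Derivation 1: List ⇒ f List ⇒ f f
Derivation 2: List ⇒ List f ⇒ f f

Two distinct leftmost derivations for the same string.

Ambiguous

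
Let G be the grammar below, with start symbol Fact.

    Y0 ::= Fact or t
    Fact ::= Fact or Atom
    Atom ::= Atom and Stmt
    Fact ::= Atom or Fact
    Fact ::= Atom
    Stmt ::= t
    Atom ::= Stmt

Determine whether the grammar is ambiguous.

Ambiguous

Witness: t or t

Derivation 1: Fact ⇒ Fact or Atom ⇒ Atom or Atom ⇒ Stmt or Atom ⇒ t or Atom ⇒ t or Stmt ⇒ t or t
Derivation 2: Fact ⇒ Atom or Fact ⇒ Stmt or Fact ⇒ t or Fact ⇒ t or Atom ⇒ t or Stmt ⇒ t or t

Two distinct leftmost derivations for the same string.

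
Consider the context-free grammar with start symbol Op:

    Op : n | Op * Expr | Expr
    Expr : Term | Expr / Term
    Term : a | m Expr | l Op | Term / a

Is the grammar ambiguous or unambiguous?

Witness: a / a

Derivation 1: Op ⇒ Expr ⇒ Term ⇒ Term / a ⇒ a / a
Derivation 2: Op ⇒ Expr ⇒ Expr / Term ⇒ Term / Term ⇒ a / Term ⇒ a / a

Two distinct leftmost derivations for the same string.

Ambiguous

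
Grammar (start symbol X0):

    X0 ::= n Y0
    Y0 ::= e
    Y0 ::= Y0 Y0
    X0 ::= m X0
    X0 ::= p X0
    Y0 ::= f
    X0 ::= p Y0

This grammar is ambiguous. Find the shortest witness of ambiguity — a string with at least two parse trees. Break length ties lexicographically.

n e e e

length 2: no string has ≥2 trees
length 3: no string has ≥2 trees
length 4: n e e e has 2 parse trees

Two derivations of n e e e:
  X0 ⇒ n Y0 ⇒ n Y0 Y0 ⇒ n e Y0 ⇒ n e Y0 Y0 ⇒ n e e Y0 ⇒ n e e e
  X0 ⇒ n Y0 ⇒ n Y0 Y0 ⇒ n Y0 Y0 Y0 ⇒ n e Y0 Y0 ⇒ n e e Y0 ⇒ n e e e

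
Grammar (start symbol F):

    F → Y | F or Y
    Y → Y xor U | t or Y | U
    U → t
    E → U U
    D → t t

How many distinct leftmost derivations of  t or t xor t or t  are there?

3

Parse trees for t or t xor t or t:
  [F [F [Y [Y t or [Y [U t]]] xor [U t]]] or [Y [U t]]]
  [F [F [Y t or [Y [Y [U t]] xor [U t]]]] or [Y [U t]]]
  [F [F [F [Y [U t]]] or [Y [Y [U t]] xor [U t]]] or [Y [U t]]]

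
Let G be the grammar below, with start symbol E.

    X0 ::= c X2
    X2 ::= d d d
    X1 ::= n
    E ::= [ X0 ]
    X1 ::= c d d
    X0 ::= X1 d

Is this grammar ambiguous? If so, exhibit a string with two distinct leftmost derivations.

Witness: [ c d d d ]

Derivation 1: E ⇒ [ X0 ] ⇒ [ c X2 ] ⇒ [ c d d d ]
Derivation 2: E ⇒ [ X0 ] ⇒ [ X1 d ] ⇒ [ c d d d ]

Two distinct leftmost derivations for the same string.

Ambiguous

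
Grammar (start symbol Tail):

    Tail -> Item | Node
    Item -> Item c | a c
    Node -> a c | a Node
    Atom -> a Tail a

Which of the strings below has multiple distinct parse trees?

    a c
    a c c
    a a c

a c

a c: 2 trees
a c c: 1 tree
a a c: 1 tree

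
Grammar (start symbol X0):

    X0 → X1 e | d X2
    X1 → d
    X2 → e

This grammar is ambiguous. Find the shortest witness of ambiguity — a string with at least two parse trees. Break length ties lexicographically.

d e

length 2: d e has 2 parse trees

Two derivations of d e:
  X0 ⇒ X1 e ⇒ d e
  X0 ⇒ d X2 ⇒ d e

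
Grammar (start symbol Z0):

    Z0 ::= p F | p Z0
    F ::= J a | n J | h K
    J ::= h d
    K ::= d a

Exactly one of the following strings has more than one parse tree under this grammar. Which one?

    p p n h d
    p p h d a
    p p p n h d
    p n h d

p p n h d: 1 tree
p p h d a: 2 trees
p p p n h d: 1 tree
p n h d: 1 tree

p p h d a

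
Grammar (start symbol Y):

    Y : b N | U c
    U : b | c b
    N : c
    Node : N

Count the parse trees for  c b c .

1

Parse trees for c b c:
  [Y [U c b] c]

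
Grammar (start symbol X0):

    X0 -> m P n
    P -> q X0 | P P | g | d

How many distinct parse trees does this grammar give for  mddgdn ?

5

Parse trees for mddgdn:
  [X0 m [P [P d] [P [P d] [P [P g] [P d]]]] n]
  [X0 m [P [P d] [P [P [P d] [P g]] [P d]]] n]
  [X0 m [P [P [P d] [P d]] [P [P g] [P d]]] n]
  [X0 m [P [P [P d] [P [P d] [P g]]] [P d]] n]
  [X0 m [P [P [P [P d] [P d]] [P g]] [P d]] n]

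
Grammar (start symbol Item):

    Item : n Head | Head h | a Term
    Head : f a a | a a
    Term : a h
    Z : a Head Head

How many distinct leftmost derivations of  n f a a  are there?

Parse trees for n f a a:
  [Item n [Head f a a]]

1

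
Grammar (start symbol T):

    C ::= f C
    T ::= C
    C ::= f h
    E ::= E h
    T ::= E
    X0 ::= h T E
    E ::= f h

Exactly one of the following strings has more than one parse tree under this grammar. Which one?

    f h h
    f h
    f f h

f h h: 1 tree
f h: 2 trees
f f h: 1 tree

f h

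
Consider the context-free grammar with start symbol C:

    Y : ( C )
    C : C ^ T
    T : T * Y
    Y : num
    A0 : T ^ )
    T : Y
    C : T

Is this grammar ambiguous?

Unambiguous

Only C, T, Y are reachable from C; ignoring the rest: The grammar is stratified — C handles '^' (left-recursive), T handles '*', Y atoms. Each operator has a fixed associativity and precedence level, so every string has one parse.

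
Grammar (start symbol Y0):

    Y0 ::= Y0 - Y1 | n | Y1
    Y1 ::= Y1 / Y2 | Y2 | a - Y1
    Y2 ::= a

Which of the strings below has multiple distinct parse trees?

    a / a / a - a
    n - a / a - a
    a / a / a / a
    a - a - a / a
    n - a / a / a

a - a - a / a

a / a / a - a: 1 tree
n - a / a - a: 1 tree
a / a / a / a: 1 tree
a - a - a / a: 7 trees
n - a / a / a: 1 tree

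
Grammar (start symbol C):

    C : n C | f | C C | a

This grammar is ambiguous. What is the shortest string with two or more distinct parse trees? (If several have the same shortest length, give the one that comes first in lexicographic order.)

a a a

length 1: no string has ≥2 trees
length 2: no string has ≥2 trees
length 3: a a a has 2 parse trees

Two derivations of a a a:
  C ⇒ C C ⇒ C C C ⇒ a C C ⇒ a a C ⇒ a a a
  C ⇒ C C ⇒ a C ⇒ a C C ⇒ a a C ⇒ a a a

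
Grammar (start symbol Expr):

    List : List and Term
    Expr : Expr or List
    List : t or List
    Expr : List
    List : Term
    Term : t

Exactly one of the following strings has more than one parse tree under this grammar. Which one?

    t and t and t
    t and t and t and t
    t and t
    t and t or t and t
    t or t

t and t and t: 1 tree
t and t and t and t: 1 tree
t and t: 1 tree
t and t or t and t: 1 tree
t or t: 2 trees

t or t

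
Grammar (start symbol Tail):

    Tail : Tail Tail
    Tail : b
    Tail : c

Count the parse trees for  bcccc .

14

Parse trees for bcccc (showing first 6 of 14):
  [Tail [Tail b] [Tail [Tail c] [Tail [Tail c] [Tail [Tail c] [Tail c]]]]]
  [Tail [Tail b] [Tail [Tail c] [Tail [Tail [Tail c] [Tail c]] [Tail c]]]]
  [Tail [Tail b] [Tail [Tail [Tail c] [Tail c]] [Tail [Tail c] [Tail c]]]]
  [Tail [Tail b] [Tail [Tail [Tail c] [Tail [Tail c] [Tail c]]] [Tail c]]]
  [Tail [Tail b] [Tail [Tail [Tail [Tail c] [Tail c]] [Tail c]] [Tail c]]]
  [Tail [Tail [Tail b] [Tail c]] [Tail [Tail c] [Tail [Tail c] [Tail c]]]]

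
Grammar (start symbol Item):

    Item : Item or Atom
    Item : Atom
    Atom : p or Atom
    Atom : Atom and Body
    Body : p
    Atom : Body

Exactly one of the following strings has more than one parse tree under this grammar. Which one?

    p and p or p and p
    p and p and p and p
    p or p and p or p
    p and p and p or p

p or p and p or p

p and p or p and p: 1 tree
p and p and p and p: 1 tree
p or p and p or p: 3 trees
p and p and p or p: 1 tree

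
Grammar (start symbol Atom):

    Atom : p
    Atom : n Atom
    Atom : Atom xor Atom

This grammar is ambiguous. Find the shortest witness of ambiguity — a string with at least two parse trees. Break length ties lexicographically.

length 1: no string has ≥2 trees
length 2: no string has ≥2 trees
length 3: no string has ≥2 trees
length 4: n p xor p has 2 parse trees

Two derivations of n p xor p:
  Atom ⇒ n Atom ⇒ n Atom xor Atom ⇒ n p xor Atom ⇒ n p xor p
  Atom ⇒ Atom xor Atom ⇒ n Atom xor Atom ⇒ n p xor Atom ⇒ n p xor p

n p xor p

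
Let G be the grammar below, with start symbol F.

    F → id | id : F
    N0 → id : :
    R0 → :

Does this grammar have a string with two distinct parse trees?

(N0, R0 are unreachable from F, so their rules don't affect L(F).) Right-recursive list with a separator: after each atom, whether the separator follows determines the rule. One parse per string.

Unambiguous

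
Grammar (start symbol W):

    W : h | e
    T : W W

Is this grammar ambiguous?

Unambiguous

Only W is reachable from W; ignoring the rest: Restricted to the reachable nonterminals, every rule has the form A → t or A → t B, and no two rules for the same A share a first terminal. The grammar encodes a DFA — one run per string.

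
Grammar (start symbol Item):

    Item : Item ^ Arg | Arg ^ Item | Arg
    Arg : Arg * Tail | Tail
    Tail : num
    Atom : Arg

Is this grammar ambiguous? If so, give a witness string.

Witness: num ^ num

Derivation 1: Item ⇒ Item ^ Arg ⇒ Arg ^ Arg ⇒ Tail ^ Arg ⇒ num ^ Arg ⇒ num ^ Tail ⇒ num ^ num
Derivation 2: Item ⇒ Arg ^ Item ⇒ Tail ^ Item ⇒ num ^ Item ⇒ num ^ Arg ⇒ num ^ Tail ⇒ num ^ num

Two distinct leftmost derivations for the same string.

Ambiguous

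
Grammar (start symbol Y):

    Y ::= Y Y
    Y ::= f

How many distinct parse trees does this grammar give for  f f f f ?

5

Parse trees for f f f f:
  [Y [Y f] [Y [Y f] [Y [Y f] [Y f]]]]
  [Y [Y f] [Y [Y [Y f] [Y f]] [Y f]]]
  [Y [Y [Y f] [Y f]] [Y [Y f] [Y f]]]
  [Y [Y [Y f] [Y [Y f] [Y f]]] [Y f]]
  [Y [Y [Y [Y f] [Y f]] [Y f]] [Y f]]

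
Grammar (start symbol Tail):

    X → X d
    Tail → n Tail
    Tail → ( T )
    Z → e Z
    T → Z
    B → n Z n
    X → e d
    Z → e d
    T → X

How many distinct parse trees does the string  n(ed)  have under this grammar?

Parse trees for n(ed):
  [Tail n [Tail ( [T [Z e d]] )]]
  [Tail n [Tail ( [T [X e d]] )]]

2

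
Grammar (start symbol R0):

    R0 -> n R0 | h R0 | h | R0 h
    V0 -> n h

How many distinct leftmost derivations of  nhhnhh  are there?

6

Parse trees for nhhnhh:
  [R0 n [R0 h [R0 h [R0 n [R0 h [R0 h]]]]]]
  [R0 n [R0 h [R0 h [R0 n [R0 [R0 h] h]]]]]
  [R0 n [R0 h [R0 h [R0 [R0 n [R0 h]] h]]]]
  [R0 n [R0 h [R0 [R0 h [R0 n [R0 h]]] h]]]
  [R0 n [R0 [R0 h [R0 h [R0 n [R0 h]]]] h]]
  [R0 [R0 n [R0 h [R0 h [R0 n [R0 h]]]]] h]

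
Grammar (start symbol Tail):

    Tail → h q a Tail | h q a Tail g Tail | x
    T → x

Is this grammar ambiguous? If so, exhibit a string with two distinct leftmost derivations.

Witness: h q a h q a x g x

Derivation 1: Tail ⇒ h q a Tail ⇒ h q a h q a Tail g Tail ⇒ h q a h q a x g Tail ⇒ h q a h q a x g x
Derivation 2: Tail ⇒ h q a Tail g Tail ⇒ h q a h q a Tail g Tail ⇒ h q a h q a x g Tail ⇒ h q a h q a x g x

Two distinct leftmost derivations for the same string.

Ambiguous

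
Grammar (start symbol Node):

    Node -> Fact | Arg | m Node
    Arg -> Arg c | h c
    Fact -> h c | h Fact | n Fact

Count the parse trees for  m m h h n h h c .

1

Parse trees for m m h h n h h c:
  [Node m [Node m [Node [Fact h [Fact h [Fact n [Fact h [Fact h c]]]]]]]]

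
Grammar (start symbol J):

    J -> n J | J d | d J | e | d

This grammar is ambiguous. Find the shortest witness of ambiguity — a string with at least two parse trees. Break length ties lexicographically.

d d

length 1: no string has ≥2 trees
length 2: d d has 2 parse trees

Two derivations of d d:
  J ⇒ J d ⇒ d d
  J ⇒ d J ⇒ d d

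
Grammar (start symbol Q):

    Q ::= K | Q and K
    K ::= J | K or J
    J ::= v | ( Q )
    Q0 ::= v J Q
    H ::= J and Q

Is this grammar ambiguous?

(Q0, H are unreachable from Q, so their rules don't affect L(Q).) Q → Q and K | K  ;  K → K or J | J  — a left-associative chain with J at the bottom. Each string factors uniquely by precedence.

Unambiguous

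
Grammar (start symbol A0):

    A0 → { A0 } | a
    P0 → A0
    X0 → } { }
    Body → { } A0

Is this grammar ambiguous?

Unambiguous

Only A0 is reachable from A0; ignoring the rest: Each string is a nest of matched brackets around a single atom. An opening bracket forces the recursive rule; an atom forces the base rule.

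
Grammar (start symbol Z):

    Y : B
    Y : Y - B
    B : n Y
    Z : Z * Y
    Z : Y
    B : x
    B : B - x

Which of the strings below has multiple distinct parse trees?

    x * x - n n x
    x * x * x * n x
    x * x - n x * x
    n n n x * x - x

x * x - n n x: 1 tree
x * x * x * n x: 1 tree
x * x - n x * x: 1 tree
n n n x * x - x: 2 trees

n n n x * x - x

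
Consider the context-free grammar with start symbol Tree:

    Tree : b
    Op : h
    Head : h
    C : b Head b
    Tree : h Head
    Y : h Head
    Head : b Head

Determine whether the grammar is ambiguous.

Only Tree, Head are reachable from Tree; ignoring the rest: Restricted to the reachable nonterminals, every rule has the form A → t or A → t B, and no two rules for the same A share a first terminal. The grammar encodes a DFA — one run per string.

Unambiguous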